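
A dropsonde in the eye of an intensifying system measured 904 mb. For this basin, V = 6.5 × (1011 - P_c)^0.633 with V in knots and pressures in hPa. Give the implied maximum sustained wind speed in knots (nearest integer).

ΔP = 1011 − 904 = 107 mb.
107^0.633 ≈ 19.258.
V ≈ 6.5 × 19.258 ≈ 125.2 kt.

125 kt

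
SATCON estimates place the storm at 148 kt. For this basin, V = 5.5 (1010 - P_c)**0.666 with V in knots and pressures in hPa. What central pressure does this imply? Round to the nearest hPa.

870 hPa

ΔP = (V / 5.5)^(1/0.666) = (148/5.5)^1.502.
148/5.5 = 26.909; 26.909^1.502 ≈ 140.28 hPa.
P_c = 1010 − 140.28 = 869.72 ≈ 870 hPa.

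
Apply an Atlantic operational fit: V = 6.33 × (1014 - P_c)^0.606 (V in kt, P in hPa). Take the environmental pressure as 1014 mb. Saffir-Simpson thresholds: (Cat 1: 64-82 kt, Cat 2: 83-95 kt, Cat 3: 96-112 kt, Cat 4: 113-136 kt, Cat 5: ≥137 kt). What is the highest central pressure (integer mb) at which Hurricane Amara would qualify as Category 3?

925 mb

Category 3 begins at V = 96 kt.
Required ΔP = (96/6.33)^(1/0.606) = 15.166^1.650 ≈ 88.84 mb.
P_c ≤ 1014 − 88.84 = 925.16, so the highest integer P_c is 925 mb.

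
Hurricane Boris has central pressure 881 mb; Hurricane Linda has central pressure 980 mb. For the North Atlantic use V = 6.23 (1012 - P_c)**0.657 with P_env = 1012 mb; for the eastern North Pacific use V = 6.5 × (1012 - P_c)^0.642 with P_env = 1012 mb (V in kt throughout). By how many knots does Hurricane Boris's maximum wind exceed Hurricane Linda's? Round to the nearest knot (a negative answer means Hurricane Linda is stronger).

Hurricane Boris: ΔP = 131; V ≈ 6.23 × 131^0.657 ≈ 153.30 kt.
Hurricane Linda: ΔP = 32; V ≈ 6.5 × 32^0.642 ≈ 60.15 kt.
Difference ≈ 153.30 − 60.15 = 93.15 → 93 kt.

93 kt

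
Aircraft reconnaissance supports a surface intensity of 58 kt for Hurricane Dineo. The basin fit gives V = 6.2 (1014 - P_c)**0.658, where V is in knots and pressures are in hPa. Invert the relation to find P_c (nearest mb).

ΔP = (V / 6.2)^(1/0.658) = (58/6.2)^1.520.
58/6.2 = 9.355; 9.355^1.520 ≈ 29.90 mb.
P_c = 1014 − 29.90 = 984.10 ≈ 984 mb.

984 mb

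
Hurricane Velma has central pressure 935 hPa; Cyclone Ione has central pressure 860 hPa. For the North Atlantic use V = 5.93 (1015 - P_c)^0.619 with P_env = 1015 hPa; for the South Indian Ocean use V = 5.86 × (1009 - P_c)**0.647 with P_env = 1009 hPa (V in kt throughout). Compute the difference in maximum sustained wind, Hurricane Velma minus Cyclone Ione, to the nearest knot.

Hurricane Velma: ΔP = 80; V ≈ 5.93 × 80^0.619 ≈ 89.34 kt.
Cyclone Ione: ΔP = 149; V ≈ 5.86 × 149^0.647 ≈ 149.26 kt.
Difference ≈ 89.34 − 149.26 = -59.92 → -60 kt.

-60 kt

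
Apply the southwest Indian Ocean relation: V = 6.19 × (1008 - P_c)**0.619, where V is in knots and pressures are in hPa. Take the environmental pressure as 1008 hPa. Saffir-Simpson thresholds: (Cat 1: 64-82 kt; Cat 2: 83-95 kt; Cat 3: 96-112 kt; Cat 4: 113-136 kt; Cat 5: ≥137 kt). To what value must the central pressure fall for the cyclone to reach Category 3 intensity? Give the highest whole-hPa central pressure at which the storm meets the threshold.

Category 3 begins at V = 96 kt.
Required ΔP = (96/6.19)^(1/0.619) = 15.509^1.616 ≈ 83.83 hPa.
P_c ≤ 1008 − 83.83 = 924.17, so the highest integer P_c is 924 hPa.

924 hPa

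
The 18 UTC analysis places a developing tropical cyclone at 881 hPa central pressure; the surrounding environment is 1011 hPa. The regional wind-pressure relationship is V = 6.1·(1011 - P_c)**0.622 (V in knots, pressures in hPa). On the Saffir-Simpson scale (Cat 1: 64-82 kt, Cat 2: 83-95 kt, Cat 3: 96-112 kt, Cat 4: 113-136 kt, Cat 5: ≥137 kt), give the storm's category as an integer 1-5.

4

ΔP = 1011 − 881 = 130 hPa.
V ≈ 6.1 × 130^0.622 = 6.1 × 20.65 ≈ 126 kt.
126 kt falls in the Category 4 band.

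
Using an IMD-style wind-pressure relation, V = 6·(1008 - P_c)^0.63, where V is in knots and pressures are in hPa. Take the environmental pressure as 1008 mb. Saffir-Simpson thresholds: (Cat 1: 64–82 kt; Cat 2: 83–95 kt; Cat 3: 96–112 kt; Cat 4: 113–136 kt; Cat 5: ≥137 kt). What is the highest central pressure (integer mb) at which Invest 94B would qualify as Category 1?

965 mb

Category 1 begins at V = 64 kt.
Required ΔP = (64/6)^(1/0.63) = 10.667^1.587 ≈ 42.83 mb.
P_c ≤ 1008 − 42.83 = 965.17, so the highest integer P_c is 965 mb.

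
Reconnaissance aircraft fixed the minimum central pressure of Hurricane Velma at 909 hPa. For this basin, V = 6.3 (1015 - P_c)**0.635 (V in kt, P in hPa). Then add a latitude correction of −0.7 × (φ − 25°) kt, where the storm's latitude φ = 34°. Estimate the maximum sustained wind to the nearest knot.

115 kt

ΔP = 1015 − 909 = 106 hPa.
106^0.635 ≈ 19.323.
V ≈ 6.3 × 19.323 ≈ 121.7 kt.
Latitude correction: −0.7 × (34 − 25) = -6.3 kt.
Corrected V ≈ 115.4 kt → 115 kt.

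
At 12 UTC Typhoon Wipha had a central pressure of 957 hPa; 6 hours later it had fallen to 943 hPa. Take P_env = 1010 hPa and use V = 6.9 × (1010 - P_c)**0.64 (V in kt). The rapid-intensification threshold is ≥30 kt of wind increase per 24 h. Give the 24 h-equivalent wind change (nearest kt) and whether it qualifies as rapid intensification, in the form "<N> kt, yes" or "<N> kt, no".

V₁: ΔP = 53, V ≈ 6.9 × 53^0.64 ≈ 87.58 kt.
V₂: ΔP = 67, V ≈ 6.9 × 67^0.64 ≈ 101.75 kt.
ΔV over 6 h = 14.17 kt → 24 h equivalent = 14.17 × 24/6 ≈ 56.68 kt.
57 kt ≥ 30 kt ⇒ rapid intensification.

57 kt, yes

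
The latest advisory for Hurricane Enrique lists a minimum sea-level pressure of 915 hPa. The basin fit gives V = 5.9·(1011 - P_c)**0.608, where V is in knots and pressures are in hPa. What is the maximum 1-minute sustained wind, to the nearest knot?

ΔP = 1011 − 915 = 96 hPa.
96^0.608 ≈ 16.041.
V ≈ 5.9 × 16.041 ≈ 94.6 kt.

95 kt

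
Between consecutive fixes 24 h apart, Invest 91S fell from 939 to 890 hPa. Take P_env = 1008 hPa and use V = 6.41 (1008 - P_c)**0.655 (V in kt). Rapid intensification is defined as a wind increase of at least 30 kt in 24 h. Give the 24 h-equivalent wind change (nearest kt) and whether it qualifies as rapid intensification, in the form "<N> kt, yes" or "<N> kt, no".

43 kt, yes

V₁: ΔP = 69, V ≈ 6.41 × 69^0.655 ≈ 102.64 kt.
V₂: ΔP = 118, V ≈ 6.41 × 118^0.655 ≈ 145.86 kt.
ΔV over 24 h = 43.22 kt → 24 h equivalent = 43.22 × 24/24 ≈ 43.22 kt.
43 kt ≥ 30 kt ⇒ rapid intensification.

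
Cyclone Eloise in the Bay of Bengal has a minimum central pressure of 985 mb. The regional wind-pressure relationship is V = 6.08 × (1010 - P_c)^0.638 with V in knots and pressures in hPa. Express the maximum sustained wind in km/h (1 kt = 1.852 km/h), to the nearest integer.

88 km/h

ΔP = 1010 − 985 = 25 mb.
V ≈ 6.08 × 25^0.638 = 6.08 × 7.796 ≈ 47.401 kt.
47.401 × 1.852 ≈ 87.79 km/h → 88 km/h.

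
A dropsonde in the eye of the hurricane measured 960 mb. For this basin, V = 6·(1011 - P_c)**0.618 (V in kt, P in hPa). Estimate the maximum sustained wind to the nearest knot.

ΔP = 1011 − 960 = 51 mb.
51^0.618 ≈ 11.357.
V ≈ 6 × 11.357 ≈ 68.1 kt.

68 kt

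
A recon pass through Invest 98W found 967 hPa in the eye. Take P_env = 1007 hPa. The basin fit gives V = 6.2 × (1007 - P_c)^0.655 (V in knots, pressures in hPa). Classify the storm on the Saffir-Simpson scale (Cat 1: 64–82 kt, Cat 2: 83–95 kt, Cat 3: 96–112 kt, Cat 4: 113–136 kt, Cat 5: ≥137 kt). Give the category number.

1

ΔP = 1007 − 967 = 40 hPa.
V ≈ 6.2 × 40^0.655 = 6.2 × 11.20 ≈ 69 kt.
69 kt falls in the Category 1 band.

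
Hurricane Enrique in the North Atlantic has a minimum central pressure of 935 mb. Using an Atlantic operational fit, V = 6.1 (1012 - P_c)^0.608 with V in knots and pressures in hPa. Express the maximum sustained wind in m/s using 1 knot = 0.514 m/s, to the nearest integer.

ΔP = 1012 − 935 = 77 mb.
V ≈ 6.1 × 77^0.608 = 6.1 × 14.028 ≈ 85.569 kt.
85.569 × 0.514 ≈ 43.98 m/s → 44 m/s.

44 m/s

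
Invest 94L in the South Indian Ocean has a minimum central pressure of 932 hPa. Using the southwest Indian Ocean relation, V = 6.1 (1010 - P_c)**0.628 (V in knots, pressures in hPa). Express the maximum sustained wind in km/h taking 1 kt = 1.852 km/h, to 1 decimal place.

ΔP = 1010 − 932 = 78 hPa.
V ≈ 6.1 × 78^0.628 = 6.1 × 15.425 ≈ 94.095 kt.
94.095 × 1.852 ≈ 174.26 km/h → 174.3 km/h.

174.3 km/h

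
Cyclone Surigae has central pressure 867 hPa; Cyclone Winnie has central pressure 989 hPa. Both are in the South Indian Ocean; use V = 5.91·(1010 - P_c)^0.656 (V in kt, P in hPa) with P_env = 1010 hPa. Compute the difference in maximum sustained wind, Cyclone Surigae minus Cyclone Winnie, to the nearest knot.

110 kt

Cyclone Surigae: ΔP = 143; V ≈ 5.91 × 143^0.656 ≈ 153.28 kt.
Cyclone Winnie: ΔP = 21; V ≈ 5.91 × 21^0.656 ≈ 43.55 kt.
Difference ≈ 153.28 − 43.55 = 109.73 → 110 kt.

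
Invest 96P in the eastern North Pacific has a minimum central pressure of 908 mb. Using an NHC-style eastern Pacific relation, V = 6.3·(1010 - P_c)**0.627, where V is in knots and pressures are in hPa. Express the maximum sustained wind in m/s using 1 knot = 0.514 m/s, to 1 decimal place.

ΔP = 1010 − 908 = 102 mb.
V ≈ 6.3 × 102^0.627 = 6.3 × 18.172 ≈ 114.481 kt.
114.481 × 0.514 ≈ 58.84 m/s → 58.8 m/s.

58.8 m/s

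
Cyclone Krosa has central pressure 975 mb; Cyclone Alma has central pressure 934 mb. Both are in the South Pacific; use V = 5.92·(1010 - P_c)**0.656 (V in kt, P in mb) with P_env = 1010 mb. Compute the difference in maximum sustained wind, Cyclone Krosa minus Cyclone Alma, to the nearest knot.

Cyclone Krosa: ΔP = 35; V ≈ 5.92 × 35^0.656 ≈ 60.99 kt.
Cyclone Alma: ΔP = 76; V ≈ 5.92 × 76^0.656 ≈ 101.42 kt.
Difference ≈ 60.99 − 101.42 = -40.43 → -40 kt.

-40 kt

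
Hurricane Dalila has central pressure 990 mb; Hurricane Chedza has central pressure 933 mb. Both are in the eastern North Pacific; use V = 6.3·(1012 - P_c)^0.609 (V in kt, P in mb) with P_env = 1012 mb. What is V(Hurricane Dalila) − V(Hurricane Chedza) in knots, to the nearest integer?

Hurricane Dalila: ΔP = 22; V ≈ 6.3 × 22^0.609 ≈ 41.39 kt.
Hurricane Chedza: ΔP = 79; V ≈ 6.3 × 79^0.609 ≈ 90.16 kt.
Difference ≈ 41.39 − 90.16 = -48.77 → -49 kt.

-49 kt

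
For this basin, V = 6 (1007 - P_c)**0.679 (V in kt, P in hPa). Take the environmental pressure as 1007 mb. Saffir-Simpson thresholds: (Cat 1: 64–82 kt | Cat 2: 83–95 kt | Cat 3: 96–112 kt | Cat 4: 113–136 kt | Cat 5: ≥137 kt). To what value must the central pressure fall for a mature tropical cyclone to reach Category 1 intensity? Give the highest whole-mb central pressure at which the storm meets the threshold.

974 mb

Category 1 begins at V = 64 kt.
Required ΔP = (64/6)^(1/0.679) = 10.667^1.473 ≈ 32.66 mb.
P_c ≤ 1007 − 32.66 = 974.34, so the highest integer P_c is 974 mb.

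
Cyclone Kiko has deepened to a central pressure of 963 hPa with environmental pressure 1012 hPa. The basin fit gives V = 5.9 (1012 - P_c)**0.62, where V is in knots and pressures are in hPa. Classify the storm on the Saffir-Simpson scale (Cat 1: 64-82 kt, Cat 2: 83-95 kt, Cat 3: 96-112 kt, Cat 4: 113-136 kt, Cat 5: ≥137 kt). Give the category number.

ΔP = 1012 − 963 = 49 hPa.
V ≈ 5.9 × 49^0.62 = 5.9 × 11.17 ≈ 66 kt.
66 kt falls in the Category 1 band.

1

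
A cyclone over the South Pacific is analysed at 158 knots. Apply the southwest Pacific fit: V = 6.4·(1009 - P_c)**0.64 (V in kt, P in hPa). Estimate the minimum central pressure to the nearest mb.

859 mb

ΔP = (V / 6.4)^(1/0.64) = (158/6.4)^1.562.
158/6.4 = 24.688; 24.688^1.562 ≈ 149.88 mb.
P_c = 1009 − 149.88 = 859.12 ≈ 859 mb.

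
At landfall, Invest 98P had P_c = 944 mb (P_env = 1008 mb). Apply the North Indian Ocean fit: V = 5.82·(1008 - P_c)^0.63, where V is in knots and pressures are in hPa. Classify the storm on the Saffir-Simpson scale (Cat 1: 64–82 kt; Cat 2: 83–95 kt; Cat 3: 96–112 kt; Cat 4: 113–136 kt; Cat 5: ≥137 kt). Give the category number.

1

ΔP = 1008 − 944 = 64 mb.
V ≈ 5.82 × 64^0.63 = 5.82 × 13.74 ≈ 80 kt.
80 kt falls in the Category 1 band.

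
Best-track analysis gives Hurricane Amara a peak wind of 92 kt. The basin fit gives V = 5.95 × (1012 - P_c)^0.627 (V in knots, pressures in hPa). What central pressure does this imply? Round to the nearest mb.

933 mb

ΔP = (V / 5.95)^(1/0.627) = (92/5.95)^1.595.
92/5.95 = 15.462; 15.462^1.595 ≈ 78.84 mb.
P_c = 1012 − 78.84 = 933.16 ≈ 933 mb.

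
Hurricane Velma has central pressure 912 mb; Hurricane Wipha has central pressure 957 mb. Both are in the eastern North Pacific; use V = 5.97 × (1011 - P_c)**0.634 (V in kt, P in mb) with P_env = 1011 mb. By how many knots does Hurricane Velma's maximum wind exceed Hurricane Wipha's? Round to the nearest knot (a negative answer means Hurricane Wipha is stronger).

Hurricane Velma: ΔP = 99; V ≈ 5.97 × 99^0.634 ≈ 109.95 kt.
Hurricane Wipha: ΔP = 54; V ≈ 5.97 × 54^0.634 ≈ 74.87 kt.
Difference ≈ 109.95 − 74.87 = 35.08 → 35 kt.

35 kt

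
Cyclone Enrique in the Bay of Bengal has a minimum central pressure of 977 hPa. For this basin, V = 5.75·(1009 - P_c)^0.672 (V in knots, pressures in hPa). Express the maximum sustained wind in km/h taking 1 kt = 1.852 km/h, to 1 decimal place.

109.3 km/h

ΔP = 1009 − 977 = 32 hPa.
V ≈ 5.75 × 32^0.672 = 5.75 × 10.267 ≈ 59.038 kt.
59.038 × 1.852 ≈ 109.34 km/h → 109.3 km/h.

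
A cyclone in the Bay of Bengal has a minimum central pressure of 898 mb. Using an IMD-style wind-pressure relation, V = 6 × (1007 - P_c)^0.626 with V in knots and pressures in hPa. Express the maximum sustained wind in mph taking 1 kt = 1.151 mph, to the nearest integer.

130 mph

ΔP = 1007 − 898 = 109 mb.
V ≈ 6 × 109^0.626 = 6 × 18.855 ≈ 113.131 kt.
113.131 × 1.151 ≈ 130.21 mph → 130 mph.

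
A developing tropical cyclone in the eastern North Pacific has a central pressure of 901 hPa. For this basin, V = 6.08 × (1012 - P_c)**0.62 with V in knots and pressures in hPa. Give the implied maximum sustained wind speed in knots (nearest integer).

113 kt

ΔP = 1012 − 901 = 111 hPa.
111^0.62 ≈ 18.540.
V ≈ 6.08 × 18.540 ≈ 112.7 kt.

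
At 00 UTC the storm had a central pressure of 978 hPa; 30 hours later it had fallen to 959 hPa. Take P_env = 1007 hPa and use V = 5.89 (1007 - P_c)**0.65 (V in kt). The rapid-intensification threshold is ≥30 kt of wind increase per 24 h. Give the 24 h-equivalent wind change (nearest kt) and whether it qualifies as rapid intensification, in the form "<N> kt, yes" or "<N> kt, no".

V₁: ΔP = 29, V ≈ 5.89 × 29^0.65 ≈ 52.56 kt.
V₂: ΔP = 48, V ≈ 5.89 × 48^0.65 ≈ 72.93 kt.
ΔV over 30 h = 20.37 kt → 24 h equivalent = 20.37 × 24/30 ≈ 16.30 kt.
16 kt < 30 kt ⇒ not rapid intensification.

16 kt, no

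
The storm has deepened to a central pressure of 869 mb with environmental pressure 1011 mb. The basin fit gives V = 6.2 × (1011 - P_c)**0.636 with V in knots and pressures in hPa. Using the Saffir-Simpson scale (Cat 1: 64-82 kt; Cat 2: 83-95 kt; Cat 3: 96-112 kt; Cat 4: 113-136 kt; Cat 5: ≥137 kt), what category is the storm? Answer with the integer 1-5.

ΔP = 1011 − 869 = 142 mb.
V ≈ 6.2 × 142^0.636 = 6.2 × 23.38 ≈ 145 kt.
145 kt falls in the Category 5 band.

5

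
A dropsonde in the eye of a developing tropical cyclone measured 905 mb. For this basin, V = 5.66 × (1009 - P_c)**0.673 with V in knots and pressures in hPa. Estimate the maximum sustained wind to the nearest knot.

ΔP = 1009 − 905 = 104 mb.
104^0.673 ≈ 22.775.
V ≈ 5.66 × 22.775 ≈ 128.9 kt.

129 kt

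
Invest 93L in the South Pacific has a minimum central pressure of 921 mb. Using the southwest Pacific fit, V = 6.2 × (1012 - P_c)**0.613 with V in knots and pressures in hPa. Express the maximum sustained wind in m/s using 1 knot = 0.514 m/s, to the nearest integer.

51 m/s

ΔP = 1012 − 921 = 91 mb.
V ≈ 6.2 × 91^0.613 = 6.2 × 15.882 ≈ 98.465 kt.
98.465 × 0.514 ≈ 50.61 m/s → 51 m/s.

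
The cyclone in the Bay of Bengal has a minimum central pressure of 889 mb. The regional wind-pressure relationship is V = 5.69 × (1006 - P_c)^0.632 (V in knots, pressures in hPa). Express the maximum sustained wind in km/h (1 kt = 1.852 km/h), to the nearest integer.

214 km/h

ΔP = 1006 − 889 = 117 mb.
V ≈ 5.69 × 117^0.632 = 5.69 × 20.281 ≈ 115.400 kt.
115.400 × 1.852 ≈ 213.72 km/h → 214 km/h.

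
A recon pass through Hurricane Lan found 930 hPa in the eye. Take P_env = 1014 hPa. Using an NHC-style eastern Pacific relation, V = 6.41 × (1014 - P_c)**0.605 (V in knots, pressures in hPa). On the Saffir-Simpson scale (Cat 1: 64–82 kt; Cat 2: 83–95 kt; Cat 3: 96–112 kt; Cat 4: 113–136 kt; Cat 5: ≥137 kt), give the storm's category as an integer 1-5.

ΔP = 1014 − 930 = 84 hPa.
V ≈ 6.41 × 84^0.605 = 6.41 × 14.59 ≈ 94 kt.
94 kt falls in the Category 2 band.

2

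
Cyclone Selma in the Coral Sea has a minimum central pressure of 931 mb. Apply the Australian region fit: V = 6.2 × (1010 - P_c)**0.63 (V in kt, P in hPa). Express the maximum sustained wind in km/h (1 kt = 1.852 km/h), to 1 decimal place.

180.1 km/h

ΔP = 1010 − 931 = 79 mb.
V ≈ 6.2 × 79^0.63 = 6.2 × 15.686 ≈ 97.252 kt.
97.252 × 1.852 ≈ 180.11 km/h → 180.1 km/h.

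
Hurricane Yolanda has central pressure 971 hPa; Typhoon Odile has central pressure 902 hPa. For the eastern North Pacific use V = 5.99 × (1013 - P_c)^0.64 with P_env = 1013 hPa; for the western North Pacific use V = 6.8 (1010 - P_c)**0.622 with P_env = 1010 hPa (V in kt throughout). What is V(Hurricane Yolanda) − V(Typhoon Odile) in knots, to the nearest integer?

-60 kt

Hurricane Yolanda: ΔP = 42; V ≈ 5.99 × 42^0.64 ≈ 65.51 kt.
Typhoon Odile: ΔP = 108; V ≈ 6.8 × 108^0.622 ≈ 125.11 kt.
Difference ≈ 65.51 − 125.11 = -59.60 → -60 kt.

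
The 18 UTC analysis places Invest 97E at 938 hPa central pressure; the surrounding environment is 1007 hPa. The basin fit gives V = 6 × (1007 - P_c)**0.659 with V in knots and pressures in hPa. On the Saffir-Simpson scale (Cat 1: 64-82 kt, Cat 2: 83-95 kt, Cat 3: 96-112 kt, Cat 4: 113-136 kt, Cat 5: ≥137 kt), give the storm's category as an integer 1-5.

3

ΔP = 1007 − 938 = 69 hPa.
V ≈ 6 × 69^0.659 = 6 × 16.29 ≈ 98 kt.
98 kt falls in the Category 3 band.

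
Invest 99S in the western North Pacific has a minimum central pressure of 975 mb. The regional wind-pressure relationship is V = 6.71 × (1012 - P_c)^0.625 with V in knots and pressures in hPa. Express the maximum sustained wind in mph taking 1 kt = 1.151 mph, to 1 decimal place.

ΔP = 1012 − 975 = 37 mb.
V ≈ 6.71 × 37^0.625 = 6.71 × 9.553 ≈ 64.099 kt.
64.099 × 1.151 ≈ 73.78 mph → 73.8 mph.

73.8 mph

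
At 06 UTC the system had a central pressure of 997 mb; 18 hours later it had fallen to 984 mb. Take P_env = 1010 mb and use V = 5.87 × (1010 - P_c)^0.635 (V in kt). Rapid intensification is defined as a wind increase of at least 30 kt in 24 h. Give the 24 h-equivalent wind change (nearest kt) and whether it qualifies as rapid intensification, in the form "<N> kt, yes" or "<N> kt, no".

22 kt, no

V₁: ΔP = 13, V ≈ 5.87 × 13^0.635 ≈ 29.92 kt.
V₂: ΔP = 26, V ≈ 5.87 × 26^0.635 ≈ 46.47 kt.
ΔV over 18 h = 16.55 kt → 24 h equivalent = 16.55 × 24/18 ≈ 22.07 kt.
22 kt < 30 kt ⇒ not rapid intensification.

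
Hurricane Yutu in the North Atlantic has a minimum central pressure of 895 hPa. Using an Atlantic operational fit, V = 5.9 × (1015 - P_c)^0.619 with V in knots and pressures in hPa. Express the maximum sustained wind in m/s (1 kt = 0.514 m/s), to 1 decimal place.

ΔP = 1015 − 895 = 120 hPa.
V ≈ 5.9 × 120^0.619 = 5.9 × 19.365 ≈ 114.252 kt.
114.252 × 0.514 ≈ 58.73 m/s → 58.7 m/s.

58.7 m/s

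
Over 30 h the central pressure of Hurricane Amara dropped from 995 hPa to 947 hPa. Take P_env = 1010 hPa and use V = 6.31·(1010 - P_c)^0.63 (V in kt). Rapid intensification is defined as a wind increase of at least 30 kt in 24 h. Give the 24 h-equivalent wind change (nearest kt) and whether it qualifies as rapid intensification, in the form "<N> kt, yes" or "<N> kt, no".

41 kt, yes

V₁: ΔP = 15, V ≈ 6.31 × 15^0.63 ≈ 34.75 kt.
V₂: ΔP = 63, V ≈ 6.31 × 63^0.63 ≈ 85.83 kt.
ΔV over 30 h = 51.08 kt → 24 h equivalent = 51.08 × 24/30 ≈ 40.86 kt.
41 kt ≥ 30 kt ⇒ rapid intensification.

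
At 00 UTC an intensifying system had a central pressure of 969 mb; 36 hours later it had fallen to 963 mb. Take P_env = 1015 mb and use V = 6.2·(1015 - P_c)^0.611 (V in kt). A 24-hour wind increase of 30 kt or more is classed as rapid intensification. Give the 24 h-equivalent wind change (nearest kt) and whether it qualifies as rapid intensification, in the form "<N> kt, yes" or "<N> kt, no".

3 kt, no

V₁: ΔP = 46, V ≈ 6.2 × 46^0.611 ≈ 64.32 kt.
V₂: ΔP = 52, V ≈ 6.2 × 52^0.611 ≈ 69.32 kt.
ΔV over 36 h = 5.00 kt → 24 h equivalent = 5.00 × 24/36 ≈ 3.33 kt.
3 kt < 30 kt ⇒ not rapid intensification.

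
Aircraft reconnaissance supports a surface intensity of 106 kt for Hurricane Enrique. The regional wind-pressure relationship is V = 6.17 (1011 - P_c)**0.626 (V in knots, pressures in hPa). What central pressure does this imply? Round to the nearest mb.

917 mb

ΔP = (V / 6.17)^(1/0.626) = (106/6.17)^1.597.
106/6.17 = 17.180; 17.180^1.597 ≈ 93.95 mb.
P_c = 1011 − 93.95 = 917.05 ≈ 917 mb.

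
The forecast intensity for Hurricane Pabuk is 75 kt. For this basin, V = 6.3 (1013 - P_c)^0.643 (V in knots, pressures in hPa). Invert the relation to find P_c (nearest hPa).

ΔP = (V / 6.3)^(1/0.643) = (75/6.3)^1.555.
75/6.3 = 11.905; 11.905^1.555 ≈ 47.09 hPa.
P_c = 1013 − 47.09 = 965.91 ≈ 966 hPa.

966 hPa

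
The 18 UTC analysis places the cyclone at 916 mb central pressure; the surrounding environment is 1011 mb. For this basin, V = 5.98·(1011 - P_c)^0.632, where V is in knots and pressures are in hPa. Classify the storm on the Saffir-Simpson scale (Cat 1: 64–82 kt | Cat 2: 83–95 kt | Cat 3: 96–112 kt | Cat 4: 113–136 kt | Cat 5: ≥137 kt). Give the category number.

ΔP = 1011 − 916 = 95 mb.
V ≈ 5.98 × 95^0.632 = 5.98 × 17.78 ≈ 106 kt.
106 kt falls in the Category 3 band.

3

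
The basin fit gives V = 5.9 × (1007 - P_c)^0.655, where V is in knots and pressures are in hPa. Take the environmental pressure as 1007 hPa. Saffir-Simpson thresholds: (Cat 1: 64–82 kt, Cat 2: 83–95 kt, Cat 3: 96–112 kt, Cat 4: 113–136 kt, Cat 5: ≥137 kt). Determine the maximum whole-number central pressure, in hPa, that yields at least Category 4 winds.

Category 4 begins at V = 113 kt.
Required ΔP = (113/5.9)^(1/0.655) = 19.153^1.527 ≈ 90.70 hPa.
P_c ≤ 1007 − 90.70 = 916.30, so the highest integer P_c is 916 hPa.

916 hPa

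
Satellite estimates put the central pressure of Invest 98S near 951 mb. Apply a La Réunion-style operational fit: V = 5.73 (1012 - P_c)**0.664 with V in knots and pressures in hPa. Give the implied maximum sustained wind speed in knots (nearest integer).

88 kt

ΔP = 1012 − 951 = 61 mb.
61^0.664 ≈ 15.327.
V ≈ 5.73 × 15.327 ≈ 87.8 kt.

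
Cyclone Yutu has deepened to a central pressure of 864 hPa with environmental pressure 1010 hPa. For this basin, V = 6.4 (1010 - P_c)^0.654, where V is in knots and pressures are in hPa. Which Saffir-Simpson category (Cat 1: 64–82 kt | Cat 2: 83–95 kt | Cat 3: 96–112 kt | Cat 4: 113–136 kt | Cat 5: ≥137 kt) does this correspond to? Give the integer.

ΔP = 1010 − 864 = 146 hPa.
V ≈ 6.4 × 146^0.654 = 6.4 × 26.03 ≈ 167 kt.
167 kt falls in the Category 5 band.

5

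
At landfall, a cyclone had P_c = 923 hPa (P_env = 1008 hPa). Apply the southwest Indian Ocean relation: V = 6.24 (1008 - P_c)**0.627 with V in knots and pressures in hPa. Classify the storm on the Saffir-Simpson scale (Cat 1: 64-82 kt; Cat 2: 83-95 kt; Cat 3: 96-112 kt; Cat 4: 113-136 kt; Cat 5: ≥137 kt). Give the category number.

ΔP = 1008 − 923 = 85 hPa.
V ≈ 6.24 × 85^0.627 = 6.24 × 16.21 ≈ 101 kt.
101 kt falls in the Category 3 band.

3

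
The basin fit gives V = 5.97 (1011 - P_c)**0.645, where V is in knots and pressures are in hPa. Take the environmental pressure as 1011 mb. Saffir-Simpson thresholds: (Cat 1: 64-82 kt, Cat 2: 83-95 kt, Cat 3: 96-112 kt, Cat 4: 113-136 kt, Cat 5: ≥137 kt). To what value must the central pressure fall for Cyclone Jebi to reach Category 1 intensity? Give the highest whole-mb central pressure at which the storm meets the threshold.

Category 1 begins at V = 64 kt.
Required ΔP = (64/5.97)^(1/0.645) = 10.720^1.550 ≈ 39.56 mb.
P_c ≤ 1011 − 39.56 = 971.44, so the highest integer P_c is 971 mb.

971 mb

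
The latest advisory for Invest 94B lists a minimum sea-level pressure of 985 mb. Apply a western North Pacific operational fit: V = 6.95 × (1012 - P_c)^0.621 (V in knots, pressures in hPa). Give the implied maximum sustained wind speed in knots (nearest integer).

ΔP = 1012 − 985 = 27 mb.
27^0.621 ≈ 7.742.
V ≈ 6.95 × 7.742 ≈ 53.8 kt.

54 kt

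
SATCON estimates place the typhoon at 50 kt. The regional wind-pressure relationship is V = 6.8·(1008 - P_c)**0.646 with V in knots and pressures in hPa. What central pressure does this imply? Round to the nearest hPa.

986 hPa

ΔP = (V / 6.8)^(1/0.646) = (50/6.8)^1.548.
50/6.8 = 7.353; 7.353^1.548 ≈ 21.94 hPa.
P_c = 1008 − 21.94 = 986.06 ≈ 986 hPa.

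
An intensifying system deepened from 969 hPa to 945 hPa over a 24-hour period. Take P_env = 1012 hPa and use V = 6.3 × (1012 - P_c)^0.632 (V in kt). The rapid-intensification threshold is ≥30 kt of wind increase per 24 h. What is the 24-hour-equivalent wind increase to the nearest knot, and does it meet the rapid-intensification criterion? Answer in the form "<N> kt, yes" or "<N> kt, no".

V₁: ΔP = 43, V ≈ 6.3 × 43^0.632 ≈ 67.87 kt.
V₂: ΔP = 67, V ≈ 6.3 × 67^0.632 ≈ 89.83 kt.
ΔV over 24 h = 21.96 kt → 24 h equivalent = 21.96 × 24/24 ≈ 21.96 kt.
22 kt < 30 kt ⇒ not rapid intensification.

22 kt, no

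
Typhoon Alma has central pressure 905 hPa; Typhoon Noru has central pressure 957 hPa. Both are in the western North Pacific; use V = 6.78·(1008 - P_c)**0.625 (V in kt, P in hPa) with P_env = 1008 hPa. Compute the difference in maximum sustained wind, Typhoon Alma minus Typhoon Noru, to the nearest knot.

44 kt

Typhoon Alma: ΔP = 103; V ≈ 6.78 × 103^0.625 ≈ 122.82 kt.
Typhoon Noru: ΔP = 51; V ≈ 6.78 × 51^0.625 ≈ 79.15 kt.
Difference ≈ 122.82 − 79.15 = 43.67 → 44 kt.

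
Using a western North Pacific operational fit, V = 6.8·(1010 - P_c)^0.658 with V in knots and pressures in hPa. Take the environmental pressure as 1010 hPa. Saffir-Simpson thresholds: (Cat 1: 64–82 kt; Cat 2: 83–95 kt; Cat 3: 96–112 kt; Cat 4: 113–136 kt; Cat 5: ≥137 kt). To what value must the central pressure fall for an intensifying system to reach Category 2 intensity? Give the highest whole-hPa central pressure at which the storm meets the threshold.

Category 2 begins at V = 83 kt.
Required ΔP = (83/6.8)^(1/0.658) = 12.206^1.520 ≈ 44.80 hPa.
P_c ≤ 1010 − 44.80 = 965.20, so the highest integer P_c is 965 hPa.

965 hPa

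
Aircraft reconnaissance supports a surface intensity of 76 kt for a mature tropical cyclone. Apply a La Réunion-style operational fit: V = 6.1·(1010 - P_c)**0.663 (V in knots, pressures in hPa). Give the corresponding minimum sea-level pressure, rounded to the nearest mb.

965 mb

ΔP = (V / 6.1)^(1/0.663) = (76/6.1)^1.508.
76/6.1 = 12.459; 12.459^1.508 ≈ 44.91 mb.
P_c = 1010 − 44.91 = 965.09 ≈ 965 mb.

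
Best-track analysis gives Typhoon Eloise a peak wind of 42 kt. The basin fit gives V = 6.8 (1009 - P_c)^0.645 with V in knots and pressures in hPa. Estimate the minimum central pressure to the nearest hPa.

992 hPa

ΔP = (V / 6.8)^(1/0.645) = (42/6.8)^1.550.
42/6.8 = 6.176; 6.176^1.550 ≈ 16.82 hPa.
P_c = 1009 − 16.82 = 992.18 ≈ 992 hPa.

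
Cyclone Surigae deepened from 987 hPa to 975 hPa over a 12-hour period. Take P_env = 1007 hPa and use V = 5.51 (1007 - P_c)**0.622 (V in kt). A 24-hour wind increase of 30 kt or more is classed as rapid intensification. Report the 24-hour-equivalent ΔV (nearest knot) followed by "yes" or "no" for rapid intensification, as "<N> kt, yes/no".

V₁: ΔP = 20, V ≈ 5.51 × 20^0.622 ≈ 35.51 kt.
V₂: ΔP = 32, V ≈ 5.51 × 32^0.622 ≈ 47.57 kt.
ΔV over 12 h = 12.06 kt → 24 h equivalent = 12.06 × 24/12 ≈ 24.12 kt.
24 kt < 30 kt ⇒ not rapid intensification.

24 kt, no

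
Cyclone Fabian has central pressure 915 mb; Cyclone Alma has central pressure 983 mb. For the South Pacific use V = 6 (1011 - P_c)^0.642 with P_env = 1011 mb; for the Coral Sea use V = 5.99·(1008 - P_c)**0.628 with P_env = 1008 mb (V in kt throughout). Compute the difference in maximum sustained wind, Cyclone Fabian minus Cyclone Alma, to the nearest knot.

Cyclone Fabian: ΔP = 96; V ≈ 6 × 96^0.642 ≈ 112.40 kt.
Cyclone Alma: ΔP = 25; V ≈ 5.99 × 25^0.628 ≈ 45.22 kt.
Difference ≈ 112.40 − 45.22 = 67.18 → 67 kt.

67 kt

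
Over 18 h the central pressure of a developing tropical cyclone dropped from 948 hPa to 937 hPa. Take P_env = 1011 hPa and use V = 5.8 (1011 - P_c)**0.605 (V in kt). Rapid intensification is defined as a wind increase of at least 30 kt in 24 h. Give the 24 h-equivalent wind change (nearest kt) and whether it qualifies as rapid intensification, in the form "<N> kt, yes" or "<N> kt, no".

V₁: ΔP = 63, V ≈ 5.8 × 63^0.605 ≈ 71.13 kt.
V₂: ΔP = 74, V ≈ 5.8 × 74^0.605 ≈ 78.40 kt.
ΔV over 18 h = 7.27 kt → 24 h equivalent = 7.27 × 24/18 ≈ 9.69 kt.
10 kt < 30 kt ⇒ not rapid intensification.

10 kt, no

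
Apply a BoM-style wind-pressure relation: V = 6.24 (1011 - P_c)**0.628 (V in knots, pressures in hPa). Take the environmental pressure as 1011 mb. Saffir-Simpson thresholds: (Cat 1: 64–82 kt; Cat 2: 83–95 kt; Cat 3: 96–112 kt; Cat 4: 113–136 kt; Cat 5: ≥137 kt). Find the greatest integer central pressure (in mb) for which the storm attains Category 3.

933 mb

Category 3 begins at V = 96 kt.
Required ΔP = (96/6.24)^(1/0.628) = 15.385^1.592 ≈ 77.67 mb.
P_c ≤ 1011 − 77.67 = 933.33, so the highest integer P_c is 933 mb.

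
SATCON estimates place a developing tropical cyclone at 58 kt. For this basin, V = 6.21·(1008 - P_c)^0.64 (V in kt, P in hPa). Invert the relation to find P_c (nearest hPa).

975 hPa

ΔP = (V / 6.21)^(1/0.64) = (58/6.21)^1.562.
58/6.21 = 9.340; 9.340^1.562 ≈ 32.82 hPa.
P_c = 1008 − 32.82 = 975.18 ≈ 975 hPa.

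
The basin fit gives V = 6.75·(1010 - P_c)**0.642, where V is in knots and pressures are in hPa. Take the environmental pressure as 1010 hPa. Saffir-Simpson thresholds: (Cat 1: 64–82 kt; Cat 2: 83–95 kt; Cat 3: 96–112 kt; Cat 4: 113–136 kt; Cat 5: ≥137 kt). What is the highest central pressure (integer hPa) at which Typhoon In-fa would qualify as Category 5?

Category 5 begins at V = 137 kt.
Required ΔP = (137/6.75)^(1/0.642) = 20.296^1.558 ≈ 108.76 hPa.
P_c ≤ 1010 − 108.76 = 901.24, so the highest integer P_c is 901 hPa.

901 hPa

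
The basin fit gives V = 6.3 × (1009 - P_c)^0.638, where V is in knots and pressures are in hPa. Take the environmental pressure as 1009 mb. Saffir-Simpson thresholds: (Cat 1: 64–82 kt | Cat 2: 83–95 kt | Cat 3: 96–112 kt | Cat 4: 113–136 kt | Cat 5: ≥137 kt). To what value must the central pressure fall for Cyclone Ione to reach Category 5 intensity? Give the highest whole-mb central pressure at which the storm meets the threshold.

884 mb

Category 5 begins at V = 137 kt.
Required ΔP = (137/6.3)^(1/0.638) = 21.746^1.567 ≈ 124.80 mb.
P_c ≤ 1009 − 124.80 = 884.20, so the highest integer P_c is 884 mb.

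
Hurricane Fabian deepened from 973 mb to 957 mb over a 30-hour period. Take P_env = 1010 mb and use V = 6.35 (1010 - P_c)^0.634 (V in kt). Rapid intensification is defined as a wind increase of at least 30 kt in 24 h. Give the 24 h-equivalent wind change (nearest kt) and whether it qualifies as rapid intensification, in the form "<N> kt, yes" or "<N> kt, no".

V₁: ΔP = 37, V ≈ 6.35 × 37^0.634 ≈ 62.66 kt.
V₂: ΔP = 53, V ≈ 6.35 × 53^0.634 ≈ 78.70 kt.
ΔV over 30 h = 16.04 kt → 24 h equivalent = 16.04 × 24/30 ≈ 12.83 kt.
13 kt < 30 kt ⇒ not rapid intensification.

13 kt, no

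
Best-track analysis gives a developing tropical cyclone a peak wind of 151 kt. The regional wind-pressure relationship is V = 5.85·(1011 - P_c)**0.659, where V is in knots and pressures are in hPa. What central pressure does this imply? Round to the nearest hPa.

ΔP = (V / 5.85)^(1/0.659) = (151/5.85)^1.517.
151/5.85 = 25.812; 25.812^1.517 ≈ 138.79 hPa.
P_c = 1011 − 138.79 = 872.21 ≈ 872 hPa.

872 hPa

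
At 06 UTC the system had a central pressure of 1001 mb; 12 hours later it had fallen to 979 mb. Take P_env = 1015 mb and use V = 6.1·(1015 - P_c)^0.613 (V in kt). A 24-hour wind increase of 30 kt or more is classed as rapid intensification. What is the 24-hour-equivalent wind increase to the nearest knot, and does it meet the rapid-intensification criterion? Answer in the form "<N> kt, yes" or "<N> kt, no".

V₁: ΔP = 14, V ≈ 6.1 × 14^0.613 ≈ 30.75 kt.
V₂: ΔP = 36, V ≈ 6.1 × 36^0.613 ≈ 54.87 kt.
ΔV over 12 h = 24.12 kt → 24 h equivalent = 24.12 × 24/12 ≈ 48.24 kt.
48 kt ≥ 30 kt ⇒ rapid intensification.

48 kt, yes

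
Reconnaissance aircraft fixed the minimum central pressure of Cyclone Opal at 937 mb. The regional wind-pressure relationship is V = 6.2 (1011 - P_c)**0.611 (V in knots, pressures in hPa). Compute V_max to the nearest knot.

ΔP = 1011 − 937 = 74 mb.
74^0.611 ≈ 13.871.
V ≈ 6.2 × 13.871 ≈ 86.0 kt.

86 kt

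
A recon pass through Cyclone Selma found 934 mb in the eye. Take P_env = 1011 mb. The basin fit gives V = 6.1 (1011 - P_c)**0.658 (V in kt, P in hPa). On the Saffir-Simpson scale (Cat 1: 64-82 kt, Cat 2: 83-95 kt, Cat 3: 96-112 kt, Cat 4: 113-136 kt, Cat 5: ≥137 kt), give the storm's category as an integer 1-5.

3

ΔP = 1011 − 934 = 77 mb.
V ≈ 6.1 × 77^0.658 = 6.1 × 17.43 ≈ 106 kt.
106 kt falls in the Category 3 band.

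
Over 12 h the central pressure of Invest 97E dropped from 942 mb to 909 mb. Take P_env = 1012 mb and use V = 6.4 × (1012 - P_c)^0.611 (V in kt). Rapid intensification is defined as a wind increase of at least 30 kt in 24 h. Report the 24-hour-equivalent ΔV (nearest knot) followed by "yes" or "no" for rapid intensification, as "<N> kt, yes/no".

V₁: ΔP = 70, V ≈ 6.4 × 70^0.611 ≈ 85.81 kt.
V₂: ΔP = 103, V ≈ 6.4 × 103^0.611 ≈ 108.65 kt.
ΔV over 12 h = 22.84 kt → 24 h equivalent = 22.84 × 24/12 ≈ 45.68 kt.
46 kt ≥ 30 kt ⇒ rapid intensification.

46 kt, yes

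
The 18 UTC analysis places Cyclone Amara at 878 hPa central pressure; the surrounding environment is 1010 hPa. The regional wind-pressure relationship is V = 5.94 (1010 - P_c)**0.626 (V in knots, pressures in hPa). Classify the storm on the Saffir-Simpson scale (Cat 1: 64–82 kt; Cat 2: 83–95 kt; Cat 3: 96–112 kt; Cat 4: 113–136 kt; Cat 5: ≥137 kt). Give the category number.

4

ΔP = 1010 − 878 = 132 hPa.
V ≈ 5.94 × 132^0.626 = 5.94 × 21.26 ≈ 126 kt.
126 kt falls in the Category 4 band.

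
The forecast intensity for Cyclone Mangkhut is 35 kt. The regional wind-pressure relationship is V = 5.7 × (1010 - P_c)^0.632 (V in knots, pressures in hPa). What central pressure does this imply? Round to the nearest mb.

992 mb

ΔP = (V / 5.7)^(1/0.632) = (35/5.7)^1.582.
35/5.7 = 6.140; 6.140^1.582 ≈ 17.67 mb.
P_c = 1010 − 17.67 = 992.33 ≈ 992 mb.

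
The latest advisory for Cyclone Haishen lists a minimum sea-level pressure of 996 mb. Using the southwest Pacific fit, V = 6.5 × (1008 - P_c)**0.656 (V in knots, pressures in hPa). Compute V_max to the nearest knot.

33 kt

ΔP = 1008 − 996 = 12 mb.
12^0.656 ≈ 5.104.
V ≈ 6.5 × 5.104 ≈ 33.2 kt.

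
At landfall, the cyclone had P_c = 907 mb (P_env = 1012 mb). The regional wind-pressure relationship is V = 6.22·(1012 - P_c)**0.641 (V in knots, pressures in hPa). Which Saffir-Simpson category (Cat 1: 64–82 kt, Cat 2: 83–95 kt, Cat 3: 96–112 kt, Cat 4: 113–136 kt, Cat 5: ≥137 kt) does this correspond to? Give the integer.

ΔP = 1012 − 907 = 105 mb.
V ≈ 6.22 × 105^0.641 = 6.22 × 19.75 ≈ 123 kt.
123 kt falls in the Category 4 band.

4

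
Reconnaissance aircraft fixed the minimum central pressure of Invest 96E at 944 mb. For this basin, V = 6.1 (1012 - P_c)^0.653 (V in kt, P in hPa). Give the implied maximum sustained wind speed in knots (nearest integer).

ΔP = 1012 − 944 = 68 mb.
68^0.653 ≈ 15.726.
V ≈ 6.1 × 15.726 ≈ 95.9 kt.

96 kt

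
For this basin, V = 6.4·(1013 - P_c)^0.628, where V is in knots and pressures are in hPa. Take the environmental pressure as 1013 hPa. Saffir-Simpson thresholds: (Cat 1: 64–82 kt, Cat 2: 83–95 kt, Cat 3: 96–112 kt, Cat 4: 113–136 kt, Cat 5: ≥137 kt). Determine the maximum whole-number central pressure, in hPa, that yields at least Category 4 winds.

916 hPa

Category 4 begins at V = 113 kt.
Required ΔP = (113/6.4)^(1/0.628) = 17.656^1.592 ≈ 96.72 hPa.
P_c ≤ 1013 − 96.72 = 916.28, so the highest integer P_c is 916 hPa.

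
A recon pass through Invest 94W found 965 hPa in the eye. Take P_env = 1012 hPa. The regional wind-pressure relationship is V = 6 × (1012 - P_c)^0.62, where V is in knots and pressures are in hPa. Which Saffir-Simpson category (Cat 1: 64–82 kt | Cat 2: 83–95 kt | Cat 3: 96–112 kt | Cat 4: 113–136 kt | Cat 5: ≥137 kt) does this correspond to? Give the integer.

1

ΔP = 1012 − 965 = 47 hPa.
V ≈ 6 × 47^0.62 = 6 × 10.88 ≈ 65 kt.
65 kt falls in the Category 1 band.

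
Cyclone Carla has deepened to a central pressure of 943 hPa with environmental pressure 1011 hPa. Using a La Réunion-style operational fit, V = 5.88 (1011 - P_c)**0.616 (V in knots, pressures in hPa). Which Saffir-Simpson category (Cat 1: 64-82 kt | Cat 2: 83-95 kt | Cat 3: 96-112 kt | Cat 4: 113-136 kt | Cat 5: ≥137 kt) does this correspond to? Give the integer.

1

ΔP = 1011 − 943 = 68 hPa.
V ≈ 5.88 × 68^0.616 = 5.88 × 13.45 ≈ 79 kt.
79 kt falls in the Category 1 band.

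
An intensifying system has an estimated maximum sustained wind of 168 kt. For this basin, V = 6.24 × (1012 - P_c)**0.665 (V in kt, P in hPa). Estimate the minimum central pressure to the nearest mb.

ΔP = (V / 6.24)^(1/0.665) = (168/6.24)^1.504.
168/6.24 = 26.923; 26.923^1.504 ≈ 141.44 mb.
P_c = 1012 − 141.44 = 870.56 ≈ 871 mb.

871 mb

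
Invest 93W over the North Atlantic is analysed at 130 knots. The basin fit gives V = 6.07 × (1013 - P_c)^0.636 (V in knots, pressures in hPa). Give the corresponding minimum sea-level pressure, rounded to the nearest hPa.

889 hPa

ΔP = (V / 6.07)^(1/0.636) = (130/6.07)^1.572.
130/6.07 = 21.417; 21.417^1.572 ≈ 123.70 hPa.
P_c = 1013 − 123.70 = 889.30 ≈ 889 hPa.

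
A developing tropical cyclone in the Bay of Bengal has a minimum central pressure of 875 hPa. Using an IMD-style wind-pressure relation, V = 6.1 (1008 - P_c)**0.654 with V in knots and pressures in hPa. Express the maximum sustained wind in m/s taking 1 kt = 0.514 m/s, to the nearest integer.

ΔP = 1008 − 875 = 133 hPa.
V ≈ 6.1 × 133^0.654 = 6.1 × 24.491 ≈ 149.393 kt.
149.393 × 0.514 ≈ 76.79 m/s → 77 m/s.

77 m/s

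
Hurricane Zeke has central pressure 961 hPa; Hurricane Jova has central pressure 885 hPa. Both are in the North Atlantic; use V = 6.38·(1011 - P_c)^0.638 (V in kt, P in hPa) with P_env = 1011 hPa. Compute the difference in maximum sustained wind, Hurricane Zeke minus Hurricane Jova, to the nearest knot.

Hurricane Zeke: ΔP = 50; V ≈ 6.38 × 50^0.638 ≈ 77.40 kt.
Hurricane Jova: ΔP = 126; V ≈ 6.38 × 126^0.638 ≈ 139.59 kt.
Difference ≈ 77.40 − 139.59 = -62.19 → -62 kt.

-62 kt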